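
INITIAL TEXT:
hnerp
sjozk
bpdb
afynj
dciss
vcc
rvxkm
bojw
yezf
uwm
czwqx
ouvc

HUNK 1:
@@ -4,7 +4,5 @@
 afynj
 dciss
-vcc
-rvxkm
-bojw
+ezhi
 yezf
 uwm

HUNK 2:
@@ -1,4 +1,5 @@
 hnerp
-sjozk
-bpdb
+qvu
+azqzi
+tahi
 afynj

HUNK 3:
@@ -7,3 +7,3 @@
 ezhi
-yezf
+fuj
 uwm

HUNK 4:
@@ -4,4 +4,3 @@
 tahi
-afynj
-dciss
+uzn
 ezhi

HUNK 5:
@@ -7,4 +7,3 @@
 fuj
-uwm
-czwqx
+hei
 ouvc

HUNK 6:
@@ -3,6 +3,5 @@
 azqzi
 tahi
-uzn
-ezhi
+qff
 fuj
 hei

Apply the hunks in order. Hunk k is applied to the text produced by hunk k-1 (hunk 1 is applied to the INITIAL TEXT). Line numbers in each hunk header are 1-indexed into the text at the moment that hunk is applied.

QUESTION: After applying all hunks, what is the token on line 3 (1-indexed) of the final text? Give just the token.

Hunk 1: at line 4 remove [vcc,rvxkm,bojw] add [ezhi] -> 10 lines: hnerp sjozk bpdb afynj dciss ezhi yezf uwm czwqx ouvc
Hunk 2: at line 1 remove [sjozk,bpdb] add [qvu,azqzi,tahi] -> 11 lines: hnerp qvu azqzi tahi afynj dciss ezhi yezf uwm czwqx ouvc
Hunk 3: at line 7 remove [yezf] add [fuj] -> 11 lines: hnerp qvu azqzi tahi afynj dciss ezhi fuj uwm czwqx ouvc
Hunk 4: at line 4 remove [afynj,dciss] add [uzn] -> 10 lines: hnerp qvu azqzi tahi uzn ezhi fuj uwm czwqx ouvc
Hunk 5: at line 7 remove [uwm,czwqx] add [hei] -> 9 lines: hnerp qvu azqzi tahi uzn ezhi fuj hei ouvc
Hunk 6: at line 3 remove [uzn,ezhi] add [qff] -> 8 lines: hnerp qvu azqzi tahi qff fuj hei ouvc
Final line 3: azqzi

Answer: azqzi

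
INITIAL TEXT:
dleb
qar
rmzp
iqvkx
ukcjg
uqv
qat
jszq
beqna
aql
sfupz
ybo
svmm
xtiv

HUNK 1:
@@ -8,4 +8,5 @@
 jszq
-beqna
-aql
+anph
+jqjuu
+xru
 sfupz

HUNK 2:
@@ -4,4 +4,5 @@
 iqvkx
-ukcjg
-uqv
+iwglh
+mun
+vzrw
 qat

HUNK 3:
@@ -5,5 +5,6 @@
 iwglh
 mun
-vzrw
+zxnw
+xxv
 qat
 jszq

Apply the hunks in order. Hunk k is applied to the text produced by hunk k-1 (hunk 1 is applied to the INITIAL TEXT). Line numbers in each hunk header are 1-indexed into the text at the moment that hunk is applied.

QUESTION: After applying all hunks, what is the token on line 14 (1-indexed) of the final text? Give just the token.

Hunk 1: at line 8 remove [beqna,aql] add [anph,jqjuu,xru] -> 15 lines: dleb qar rmzp iqvkx ukcjg uqv qat jszq anph jqjuu xru sfupz ybo svmm xtiv
Hunk 2: at line 4 remove [ukcjg,uqv] add [iwglh,mun,vzrw] -> 16 lines: dleb qar rmzp iqvkx iwglh mun vzrw qat jszq anph jqjuu xru sfupz ybo svmm xtiv
Hunk 3: at line 5 remove [vzrw] add [zxnw,xxv] -> 17 lines: dleb qar rmzp iqvkx iwglh mun zxnw xxv qat jszq anph jqjuu xru sfupz ybo svmm xtiv
Final line 14: sfupz

Answer: sfupz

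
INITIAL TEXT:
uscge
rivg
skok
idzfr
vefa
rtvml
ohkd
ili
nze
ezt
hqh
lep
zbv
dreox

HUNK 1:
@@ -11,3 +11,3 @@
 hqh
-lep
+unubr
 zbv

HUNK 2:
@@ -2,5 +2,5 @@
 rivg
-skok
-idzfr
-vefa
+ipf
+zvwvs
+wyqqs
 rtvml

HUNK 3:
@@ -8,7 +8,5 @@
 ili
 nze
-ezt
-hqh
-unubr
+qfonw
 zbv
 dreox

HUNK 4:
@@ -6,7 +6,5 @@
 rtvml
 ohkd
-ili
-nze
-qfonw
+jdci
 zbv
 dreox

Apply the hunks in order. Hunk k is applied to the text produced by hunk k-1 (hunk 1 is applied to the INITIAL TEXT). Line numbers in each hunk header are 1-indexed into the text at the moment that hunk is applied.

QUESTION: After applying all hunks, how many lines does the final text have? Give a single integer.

Answer: 10

Derivation:
Hunk 1: at line 11 remove [lep] add [unubr] -> 14 lines: uscge rivg skok idzfr vefa rtvml ohkd ili nze ezt hqh unubr zbv dreox
Hunk 2: at line 2 remove [skok,idzfr,vefa] add [ipf,zvwvs,wyqqs] -> 14 lines: uscge rivg ipf zvwvs wyqqs rtvml ohkd ili nze ezt hqh unubr zbv dreox
Hunk 3: at line 8 remove [ezt,hqh,unubr] add [qfonw] -> 12 lines: uscge rivg ipf zvwvs wyqqs rtvml ohkd ili nze qfonw zbv dreox
Hunk 4: at line 6 remove [ili,nze,qfonw] add [jdci] -> 10 lines: uscge rivg ipf zvwvs wyqqs rtvml ohkd jdci zbv dreox
Final line count: 10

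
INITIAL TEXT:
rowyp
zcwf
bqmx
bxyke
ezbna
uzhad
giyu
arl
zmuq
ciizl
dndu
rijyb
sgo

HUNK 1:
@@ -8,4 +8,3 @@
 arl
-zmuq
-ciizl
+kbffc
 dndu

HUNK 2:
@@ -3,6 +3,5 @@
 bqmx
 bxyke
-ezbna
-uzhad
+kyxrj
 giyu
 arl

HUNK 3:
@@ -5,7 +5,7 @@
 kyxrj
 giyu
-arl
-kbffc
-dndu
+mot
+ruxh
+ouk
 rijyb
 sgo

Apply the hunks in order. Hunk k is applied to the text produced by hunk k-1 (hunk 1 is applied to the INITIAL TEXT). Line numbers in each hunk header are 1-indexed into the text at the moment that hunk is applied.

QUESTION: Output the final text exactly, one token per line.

Hunk 1: at line 8 remove [zmuq,ciizl] add [kbffc] -> 12 lines: rowyp zcwf bqmx bxyke ezbna uzhad giyu arl kbffc dndu rijyb sgo
Hunk 2: at line 3 remove [ezbna,uzhad] add [kyxrj] -> 11 lines: rowyp zcwf bqmx bxyke kyxrj giyu arl kbffc dndu rijyb sgo
Hunk 3: at line 5 remove [arl,kbffc,dndu] add [mot,ruxh,ouk] -> 11 lines: rowyp zcwf bqmx bxyke kyxrj giyu mot ruxh ouk rijyb sgo

Answer: rowyp
zcwf
bqmx
bxyke
kyxrj
giyu
mot
ruxh
ouk
rijyb
sgo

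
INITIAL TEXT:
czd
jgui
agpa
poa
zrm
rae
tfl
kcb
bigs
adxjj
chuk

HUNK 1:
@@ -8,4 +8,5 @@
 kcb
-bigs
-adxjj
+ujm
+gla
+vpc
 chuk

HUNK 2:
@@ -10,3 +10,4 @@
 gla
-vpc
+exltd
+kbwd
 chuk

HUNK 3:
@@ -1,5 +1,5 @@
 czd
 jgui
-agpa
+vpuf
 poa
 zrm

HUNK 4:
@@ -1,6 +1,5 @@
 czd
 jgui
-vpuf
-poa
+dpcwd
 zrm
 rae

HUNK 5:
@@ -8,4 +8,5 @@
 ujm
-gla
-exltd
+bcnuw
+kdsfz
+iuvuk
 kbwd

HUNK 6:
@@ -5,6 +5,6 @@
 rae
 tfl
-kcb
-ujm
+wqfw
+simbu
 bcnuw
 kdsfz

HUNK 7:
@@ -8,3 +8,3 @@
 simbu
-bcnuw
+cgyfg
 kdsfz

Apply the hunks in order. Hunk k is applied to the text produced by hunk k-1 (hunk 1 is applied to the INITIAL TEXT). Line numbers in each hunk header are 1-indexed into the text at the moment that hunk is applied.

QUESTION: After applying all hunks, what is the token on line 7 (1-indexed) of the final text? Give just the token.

Hunk 1: at line 8 remove [bigs,adxjj] add [ujm,gla,vpc] -> 12 lines: czd jgui agpa poa zrm rae tfl kcb ujm gla vpc chuk
Hunk 2: at line 10 remove [vpc] add [exltd,kbwd] -> 13 lines: czd jgui agpa poa zrm rae tfl kcb ujm gla exltd kbwd chuk
Hunk 3: at line 1 remove [agpa] add [vpuf] -> 13 lines: czd jgui vpuf poa zrm rae tfl kcb ujm gla exltd kbwd chuk
Hunk 4: at line 1 remove [vpuf,poa] add [dpcwd] -> 12 lines: czd jgui dpcwd zrm rae tfl kcb ujm gla exltd kbwd chuk
Hunk 5: at line 8 remove [gla,exltd] add [bcnuw,kdsfz,iuvuk] -> 13 lines: czd jgui dpcwd zrm rae tfl kcb ujm bcnuw kdsfz iuvuk kbwd chuk
Hunk 6: at line 5 remove [kcb,ujm] add [wqfw,simbu] -> 13 lines: czd jgui dpcwd zrm rae tfl wqfw simbu bcnuw kdsfz iuvuk kbwd chuk
Hunk 7: at line 8 remove [bcnuw] add [cgyfg] -> 13 lines: czd jgui dpcwd zrm rae tfl wqfw simbu cgyfg kdsfz iuvuk kbwd chuk
Final line 7: wqfw

Answer: wqfw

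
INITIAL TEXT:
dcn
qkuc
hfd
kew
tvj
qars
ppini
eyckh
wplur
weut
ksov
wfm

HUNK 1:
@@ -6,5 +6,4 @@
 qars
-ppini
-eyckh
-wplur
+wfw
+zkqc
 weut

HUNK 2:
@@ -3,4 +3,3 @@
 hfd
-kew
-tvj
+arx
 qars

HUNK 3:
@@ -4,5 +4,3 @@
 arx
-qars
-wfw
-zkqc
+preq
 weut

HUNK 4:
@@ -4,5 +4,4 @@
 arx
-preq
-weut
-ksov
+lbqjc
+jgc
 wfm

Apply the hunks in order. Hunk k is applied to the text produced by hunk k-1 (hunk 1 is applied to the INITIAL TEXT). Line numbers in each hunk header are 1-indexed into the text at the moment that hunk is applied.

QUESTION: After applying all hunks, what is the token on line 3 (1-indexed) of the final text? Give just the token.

Hunk 1: at line 6 remove [ppini,eyckh,wplur] add [wfw,zkqc] -> 11 lines: dcn qkuc hfd kew tvj qars wfw zkqc weut ksov wfm
Hunk 2: at line 3 remove [kew,tvj] add [arx] -> 10 lines: dcn qkuc hfd arx qars wfw zkqc weut ksov wfm
Hunk 3: at line 4 remove [qars,wfw,zkqc] add [preq] -> 8 lines: dcn qkuc hfd arx preq weut ksov wfm
Hunk 4: at line 4 remove [preq,weut,ksov] add [lbqjc,jgc] -> 7 lines: dcn qkuc hfd arx lbqjc jgc wfm
Final line 3: hfd

Answer: hfd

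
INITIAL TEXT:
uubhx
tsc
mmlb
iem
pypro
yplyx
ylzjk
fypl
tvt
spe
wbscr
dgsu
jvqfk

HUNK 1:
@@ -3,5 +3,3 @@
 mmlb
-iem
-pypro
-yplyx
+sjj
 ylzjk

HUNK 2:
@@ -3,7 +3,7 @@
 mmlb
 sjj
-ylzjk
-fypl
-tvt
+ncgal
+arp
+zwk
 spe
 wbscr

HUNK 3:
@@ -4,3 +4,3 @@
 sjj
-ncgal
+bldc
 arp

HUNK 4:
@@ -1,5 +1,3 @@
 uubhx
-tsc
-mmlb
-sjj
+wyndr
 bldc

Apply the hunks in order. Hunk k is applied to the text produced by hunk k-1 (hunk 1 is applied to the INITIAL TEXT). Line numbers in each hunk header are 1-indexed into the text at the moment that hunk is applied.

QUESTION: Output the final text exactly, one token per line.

Hunk 1: at line 3 remove [iem,pypro,yplyx] add [sjj] -> 11 lines: uubhx tsc mmlb sjj ylzjk fypl tvt spe wbscr dgsu jvqfk
Hunk 2: at line 3 remove [ylzjk,fypl,tvt] add [ncgal,arp,zwk] -> 11 lines: uubhx tsc mmlb sjj ncgal arp zwk spe wbscr dgsu jvqfk
Hunk 3: at line 4 remove [ncgal] add [bldc] -> 11 lines: uubhx tsc mmlb sjj bldc arp zwk spe wbscr dgsu jvqfk
Hunk 4: at line 1 remove [tsc,mmlb,sjj] add [wyndr] -> 9 lines: uubhx wyndr bldc arp zwk spe wbscr dgsu jvqfk

Answer: uubhx
wyndr
bldc
arp
zwk
spe
wbscr
dgsu
jvqfk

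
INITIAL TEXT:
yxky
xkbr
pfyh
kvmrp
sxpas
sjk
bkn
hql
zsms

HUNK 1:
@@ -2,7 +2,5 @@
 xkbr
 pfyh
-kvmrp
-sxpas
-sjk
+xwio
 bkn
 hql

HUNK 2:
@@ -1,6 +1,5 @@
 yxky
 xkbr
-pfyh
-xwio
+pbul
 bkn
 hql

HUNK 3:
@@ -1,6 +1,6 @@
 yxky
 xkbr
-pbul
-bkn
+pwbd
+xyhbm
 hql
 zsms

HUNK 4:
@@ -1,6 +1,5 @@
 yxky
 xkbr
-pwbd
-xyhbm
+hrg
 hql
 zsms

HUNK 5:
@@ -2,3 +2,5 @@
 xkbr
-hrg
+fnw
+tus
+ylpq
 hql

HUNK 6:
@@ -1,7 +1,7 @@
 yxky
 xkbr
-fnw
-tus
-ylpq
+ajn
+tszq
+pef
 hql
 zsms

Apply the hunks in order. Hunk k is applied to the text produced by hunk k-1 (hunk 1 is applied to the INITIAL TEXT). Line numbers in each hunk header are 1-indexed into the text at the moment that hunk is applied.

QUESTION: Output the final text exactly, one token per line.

Answer: yxky
xkbr
ajn
tszq
pef
hql
zsms

Derivation:
Hunk 1: at line 2 remove [kvmrp,sxpas,sjk] add [xwio] -> 7 lines: yxky xkbr pfyh xwio bkn hql zsms
Hunk 2: at line 1 remove [pfyh,xwio] add [pbul] -> 6 lines: yxky xkbr pbul bkn hql zsms
Hunk 3: at line 1 remove [pbul,bkn] add [pwbd,xyhbm] -> 6 lines: yxky xkbr pwbd xyhbm hql zsms
Hunk 4: at line 1 remove [pwbd,xyhbm] add [hrg] -> 5 lines: yxky xkbr hrg hql zsms
Hunk 5: at line 2 remove [hrg] add [fnw,tus,ylpq] -> 7 lines: yxky xkbr fnw tus ylpq hql zsms
Hunk 6: at line 1 remove [fnw,tus,ylpq] add [ajn,tszq,pef] -> 7 lines: yxky xkbr ajn tszq pef hql zsms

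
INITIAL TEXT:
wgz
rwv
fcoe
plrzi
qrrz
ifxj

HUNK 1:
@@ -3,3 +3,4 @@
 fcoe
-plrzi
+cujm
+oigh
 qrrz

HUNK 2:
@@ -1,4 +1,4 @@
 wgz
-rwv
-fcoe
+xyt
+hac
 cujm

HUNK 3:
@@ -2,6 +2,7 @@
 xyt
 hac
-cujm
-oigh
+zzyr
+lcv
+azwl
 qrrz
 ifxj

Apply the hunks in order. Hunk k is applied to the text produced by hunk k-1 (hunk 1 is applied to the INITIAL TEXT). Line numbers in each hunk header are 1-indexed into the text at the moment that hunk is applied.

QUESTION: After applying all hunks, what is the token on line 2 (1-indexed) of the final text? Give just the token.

Hunk 1: at line 3 remove [plrzi] add [cujm,oigh] -> 7 lines: wgz rwv fcoe cujm oigh qrrz ifxj
Hunk 2: at line 1 remove [rwv,fcoe] add [xyt,hac] -> 7 lines: wgz xyt hac cujm oigh qrrz ifxj
Hunk 3: at line 2 remove [cujm,oigh] add [zzyr,lcv,azwl] -> 8 lines: wgz xyt hac zzyr lcv azwl qrrz ifxj
Final line 2: xyt

Answer: xyt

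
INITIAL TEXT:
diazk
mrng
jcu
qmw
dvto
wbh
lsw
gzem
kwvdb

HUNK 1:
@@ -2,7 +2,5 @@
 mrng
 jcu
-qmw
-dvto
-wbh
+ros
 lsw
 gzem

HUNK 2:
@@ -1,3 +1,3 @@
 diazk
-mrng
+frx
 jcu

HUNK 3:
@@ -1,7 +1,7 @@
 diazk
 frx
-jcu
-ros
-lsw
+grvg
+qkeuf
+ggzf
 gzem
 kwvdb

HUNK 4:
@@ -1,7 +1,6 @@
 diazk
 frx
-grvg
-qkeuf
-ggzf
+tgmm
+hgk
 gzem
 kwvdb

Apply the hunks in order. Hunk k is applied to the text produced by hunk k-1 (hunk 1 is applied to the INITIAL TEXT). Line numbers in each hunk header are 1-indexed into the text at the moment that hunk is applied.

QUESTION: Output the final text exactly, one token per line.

Hunk 1: at line 2 remove [qmw,dvto,wbh] add [ros] -> 7 lines: diazk mrng jcu ros lsw gzem kwvdb
Hunk 2: at line 1 remove [mrng] add [frx] -> 7 lines: diazk frx jcu ros lsw gzem kwvdb
Hunk 3: at line 1 remove [jcu,ros,lsw] add [grvg,qkeuf,ggzf] -> 7 lines: diazk frx grvg qkeuf ggzf gzem kwvdb
Hunk 4: at line 1 remove [grvg,qkeuf,ggzf] add [tgmm,hgk] -> 6 lines: diazk frx tgmm hgk gzem kwvdb

Answer: diazk
frx
tgmm
hgk
gzem
kwvdb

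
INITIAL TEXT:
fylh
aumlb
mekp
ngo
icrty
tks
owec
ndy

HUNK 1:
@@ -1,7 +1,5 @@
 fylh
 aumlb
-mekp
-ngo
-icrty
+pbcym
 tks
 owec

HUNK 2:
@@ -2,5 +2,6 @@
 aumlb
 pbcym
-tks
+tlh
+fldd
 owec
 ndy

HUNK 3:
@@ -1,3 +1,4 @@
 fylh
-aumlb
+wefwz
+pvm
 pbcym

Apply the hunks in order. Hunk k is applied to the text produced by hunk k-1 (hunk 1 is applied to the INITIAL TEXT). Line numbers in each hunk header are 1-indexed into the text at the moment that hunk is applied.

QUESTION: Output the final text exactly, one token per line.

Answer: fylh
wefwz
pvm
pbcym
tlh
fldd
owec
ndy

Derivation:
Hunk 1: at line 1 remove [mekp,ngo,icrty] add [pbcym] -> 6 lines: fylh aumlb pbcym tks owec ndy
Hunk 2: at line 2 remove [tks] add [tlh,fldd] -> 7 lines: fylh aumlb pbcym tlh fldd owec ndy
Hunk 3: at line 1 remove [aumlb] add [wefwz,pvm] -> 8 lines: fylh wefwz pvm pbcym tlh fldd owec ndy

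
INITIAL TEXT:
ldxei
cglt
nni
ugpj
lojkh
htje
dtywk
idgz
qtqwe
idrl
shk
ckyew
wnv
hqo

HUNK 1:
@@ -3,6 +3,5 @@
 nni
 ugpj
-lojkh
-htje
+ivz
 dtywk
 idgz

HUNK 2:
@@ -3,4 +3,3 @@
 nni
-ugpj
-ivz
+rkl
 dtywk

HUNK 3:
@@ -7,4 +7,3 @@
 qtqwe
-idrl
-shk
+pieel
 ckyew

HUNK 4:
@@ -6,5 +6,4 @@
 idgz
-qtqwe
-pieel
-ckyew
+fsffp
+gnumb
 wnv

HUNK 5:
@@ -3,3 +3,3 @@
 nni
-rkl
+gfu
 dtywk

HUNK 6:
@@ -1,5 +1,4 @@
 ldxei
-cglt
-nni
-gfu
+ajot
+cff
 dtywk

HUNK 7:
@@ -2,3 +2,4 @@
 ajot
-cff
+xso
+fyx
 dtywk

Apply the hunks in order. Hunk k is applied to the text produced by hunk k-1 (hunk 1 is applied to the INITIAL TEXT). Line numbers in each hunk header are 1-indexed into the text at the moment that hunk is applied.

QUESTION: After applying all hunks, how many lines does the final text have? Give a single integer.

Answer: 10

Derivation:
Hunk 1: at line 3 remove [lojkh,htje] add [ivz] -> 13 lines: ldxei cglt nni ugpj ivz dtywk idgz qtqwe idrl shk ckyew wnv hqo
Hunk 2: at line 3 remove [ugpj,ivz] add [rkl] -> 12 lines: ldxei cglt nni rkl dtywk idgz qtqwe idrl shk ckyew wnv hqo
Hunk 3: at line 7 remove [idrl,shk] add [pieel] -> 11 lines: ldxei cglt nni rkl dtywk idgz qtqwe pieel ckyew wnv hqo
Hunk 4: at line 6 remove [qtqwe,pieel,ckyew] add [fsffp,gnumb] -> 10 lines: ldxei cglt nni rkl dtywk idgz fsffp gnumb wnv hqo
Hunk 5: at line 3 remove [rkl] add [gfu] -> 10 lines: ldxei cglt nni gfu dtywk idgz fsffp gnumb wnv hqo
Hunk 6: at line 1 remove [cglt,nni,gfu] add [ajot,cff] -> 9 lines: ldxei ajot cff dtywk idgz fsffp gnumb wnv hqo
Hunk 7: at line 2 remove [cff] add [xso,fyx] -> 10 lines: ldxei ajot xso fyx dtywk idgz fsffp gnumb wnv hqo
Final line count: 10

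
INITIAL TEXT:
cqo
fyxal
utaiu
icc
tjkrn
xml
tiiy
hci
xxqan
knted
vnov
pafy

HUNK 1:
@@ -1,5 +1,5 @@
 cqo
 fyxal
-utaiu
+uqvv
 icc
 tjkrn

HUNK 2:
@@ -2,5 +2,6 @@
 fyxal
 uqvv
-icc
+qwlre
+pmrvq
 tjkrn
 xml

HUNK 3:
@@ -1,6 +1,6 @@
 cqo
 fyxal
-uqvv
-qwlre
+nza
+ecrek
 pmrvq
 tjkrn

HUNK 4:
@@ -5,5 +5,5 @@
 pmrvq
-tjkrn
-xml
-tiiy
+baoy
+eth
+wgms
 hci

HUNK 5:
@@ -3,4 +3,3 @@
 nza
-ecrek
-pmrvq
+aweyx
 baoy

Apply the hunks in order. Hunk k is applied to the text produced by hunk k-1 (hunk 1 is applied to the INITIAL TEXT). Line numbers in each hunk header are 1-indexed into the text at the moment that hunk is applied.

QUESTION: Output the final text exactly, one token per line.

Answer: cqo
fyxal
nza
aweyx
baoy
eth
wgms
hci
xxqan
knted
vnov
pafy

Derivation:
Hunk 1: at line 1 remove [utaiu] add [uqvv] -> 12 lines: cqo fyxal uqvv icc tjkrn xml tiiy hci xxqan knted vnov pafy
Hunk 2: at line 2 remove [icc] add [qwlre,pmrvq] -> 13 lines: cqo fyxal uqvv qwlre pmrvq tjkrn xml tiiy hci xxqan knted vnov pafy
Hunk 3: at line 1 remove [uqvv,qwlre] add [nza,ecrek] -> 13 lines: cqo fyxal nza ecrek pmrvq tjkrn xml tiiy hci xxqan knted vnov pafy
Hunk 4: at line 5 remove [tjkrn,xml,tiiy] add [baoy,eth,wgms] -> 13 lines: cqo fyxal nza ecrek pmrvq baoy eth wgms hci xxqan knted vnov pafy
Hunk 5: at line 3 remove [ecrek,pmrvq] add [aweyx] -> 12 lines: cqo fyxal nza aweyx baoy eth wgms hci xxqan knted vnov pafy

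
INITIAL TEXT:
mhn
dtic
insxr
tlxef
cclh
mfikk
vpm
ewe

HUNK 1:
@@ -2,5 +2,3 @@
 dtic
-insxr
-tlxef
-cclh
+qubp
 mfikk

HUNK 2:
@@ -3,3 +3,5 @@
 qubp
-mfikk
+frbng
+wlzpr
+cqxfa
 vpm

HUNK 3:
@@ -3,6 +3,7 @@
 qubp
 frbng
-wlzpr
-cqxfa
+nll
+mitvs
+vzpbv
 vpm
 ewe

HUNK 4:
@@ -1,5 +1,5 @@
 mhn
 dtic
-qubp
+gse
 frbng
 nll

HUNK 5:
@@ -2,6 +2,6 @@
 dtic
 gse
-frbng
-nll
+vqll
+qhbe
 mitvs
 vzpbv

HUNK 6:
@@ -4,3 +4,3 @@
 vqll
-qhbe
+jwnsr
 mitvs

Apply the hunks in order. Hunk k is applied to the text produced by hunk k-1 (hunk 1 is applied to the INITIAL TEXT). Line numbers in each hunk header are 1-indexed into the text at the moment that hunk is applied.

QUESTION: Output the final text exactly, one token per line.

Hunk 1: at line 2 remove [insxr,tlxef,cclh] add [qubp] -> 6 lines: mhn dtic qubp mfikk vpm ewe
Hunk 2: at line 3 remove [mfikk] add [frbng,wlzpr,cqxfa] -> 8 lines: mhn dtic qubp frbng wlzpr cqxfa vpm ewe
Hunk 3: at line 3 remove [wlzpr,cqxfa] add [nll,mitvs,vzpbv] -> 9 lines: mhn dtic qubp frbng nll mitvs vzpbv vpm ewe
Hunk 4: at line 1 remove [qubp] add [gse] -> 9 lines: mhn dtic gse frbng nll mitvs vzpbv vpm ewe
Hunk 5: at line 2 remove [frbng,nll] add [vqll,qhbe] -> 9 lines: mhn dtic gse vqll qhbe mitvs vzpbv vpm ewe
Hunk 6: at line 4 remove [qhbe] add [jwnsr] -> 9 lines: mhn dtic gse vqll jwnsr mitvs vzpbv vpm ewe

Answer: mhn
dtic
gse
vqll
jwnsr
mitvs
vzpbv
vpm
ewe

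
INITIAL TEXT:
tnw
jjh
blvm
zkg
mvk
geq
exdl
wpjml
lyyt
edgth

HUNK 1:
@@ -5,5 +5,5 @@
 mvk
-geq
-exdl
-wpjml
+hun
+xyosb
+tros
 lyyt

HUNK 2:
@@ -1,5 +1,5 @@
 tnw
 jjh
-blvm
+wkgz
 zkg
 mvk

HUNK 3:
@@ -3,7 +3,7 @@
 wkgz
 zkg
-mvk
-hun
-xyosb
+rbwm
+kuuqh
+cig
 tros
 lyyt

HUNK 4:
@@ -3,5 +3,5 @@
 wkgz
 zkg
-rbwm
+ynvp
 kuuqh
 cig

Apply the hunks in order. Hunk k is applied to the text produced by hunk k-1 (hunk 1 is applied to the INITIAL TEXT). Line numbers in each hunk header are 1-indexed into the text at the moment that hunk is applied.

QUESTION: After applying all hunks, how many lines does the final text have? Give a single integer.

Hunk 1: at line 5 remove [geq,exdl,wpjml] add [hun,xyosb,tros] -> 10 lines: tnw jjh blvm zkg mvk hun xyosb tros lyyt edgth
Hunk 2: at line 1 remove [blvm] add [wkgz] -> 10 lines: tnw jjh wkgz zkg mvk hun xyosb tros lyyt edgth
Hunk 3: at line 3 remove [mvk,hun,xyosb] add [rbwm,kuuqh,cig] -> 10 lines: tnw jjh wkgz zkg rbwm kuuqh cig tros lyyt edgth
Hunk 4: at line 3 remove [rbwm] add [ynvp] -> 10 lines: tnw jjh wkgz zkg ynvp kuuqh cig tros lyyt edgth
Final line count: 10

Answer: 10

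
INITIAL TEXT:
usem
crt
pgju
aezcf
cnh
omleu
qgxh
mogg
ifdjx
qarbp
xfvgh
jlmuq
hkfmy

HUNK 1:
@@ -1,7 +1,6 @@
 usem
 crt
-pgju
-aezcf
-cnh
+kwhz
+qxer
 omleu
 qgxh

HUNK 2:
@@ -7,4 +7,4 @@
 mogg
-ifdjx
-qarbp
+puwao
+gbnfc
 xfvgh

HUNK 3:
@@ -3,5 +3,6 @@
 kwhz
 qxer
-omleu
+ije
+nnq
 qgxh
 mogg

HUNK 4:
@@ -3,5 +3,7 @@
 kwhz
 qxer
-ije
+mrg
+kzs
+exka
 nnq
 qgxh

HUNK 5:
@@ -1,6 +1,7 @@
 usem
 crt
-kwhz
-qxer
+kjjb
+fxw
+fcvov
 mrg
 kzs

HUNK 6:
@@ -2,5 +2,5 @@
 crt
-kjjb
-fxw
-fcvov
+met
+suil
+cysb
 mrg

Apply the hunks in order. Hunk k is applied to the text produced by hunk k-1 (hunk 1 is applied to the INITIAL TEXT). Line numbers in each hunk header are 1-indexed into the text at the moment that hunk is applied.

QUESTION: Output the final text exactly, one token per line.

Hunk 1: at line 1 remove [pgju,aezcf,cnh] add [kwhz,qxer] -> 12 lines: usem crt kwhz qxer omleu qgxh mogg ifdjx qarbp xfvgh jlmuq hkfmy
Hunk 2: at line 7 remove [ifdjx,qarbp] add [puwao,gbnfc] -> 12 lines: usem crt kwhz qxer omleu qgxh mogg puwao gbnfc xfvgh jlmuq hkfmy
Hunk 3: at line 3 remove [omleu] add [ije,nnq] -> 13 lines: usem crt kwhz qxer ije nnq qgxh mogg puwao gbnfc xfvgh jlmuq hkfmy
Hunk 4: at line 3 remove [ije] add [mrg,kzs,exka] -> 15 lines: usem crt kwhz qxer mrg kzs exka nnq qgxh mogg puwao gbnfc xfvgh jlmuq hkfmy
Hunk 5: at line 1 remove [kwhz,qxer] add [kjjb,fxw,fcvov] -> 16 lines: usem crt kjjb fxw fcvov mrg kzs exka nnq qgxh mogg puwao gbnfc xfvgh jlmuq hkfmy
Hunk 6: at line 2 remove [kjjb,fxw,fcvov] add [met,suil,cysb] -> 16 lines: usem crt met suil cysb mrg kzs exka nnq qgxh mogg puwao gbnfc xfvgh jlmuq hkfmy

Answer: usem
crt
met
suil
cysb
mrg
kzs
exka
nnq
qgxh
mogg
puwao
gbnfc
xfvgh
jlmuq
hkfmy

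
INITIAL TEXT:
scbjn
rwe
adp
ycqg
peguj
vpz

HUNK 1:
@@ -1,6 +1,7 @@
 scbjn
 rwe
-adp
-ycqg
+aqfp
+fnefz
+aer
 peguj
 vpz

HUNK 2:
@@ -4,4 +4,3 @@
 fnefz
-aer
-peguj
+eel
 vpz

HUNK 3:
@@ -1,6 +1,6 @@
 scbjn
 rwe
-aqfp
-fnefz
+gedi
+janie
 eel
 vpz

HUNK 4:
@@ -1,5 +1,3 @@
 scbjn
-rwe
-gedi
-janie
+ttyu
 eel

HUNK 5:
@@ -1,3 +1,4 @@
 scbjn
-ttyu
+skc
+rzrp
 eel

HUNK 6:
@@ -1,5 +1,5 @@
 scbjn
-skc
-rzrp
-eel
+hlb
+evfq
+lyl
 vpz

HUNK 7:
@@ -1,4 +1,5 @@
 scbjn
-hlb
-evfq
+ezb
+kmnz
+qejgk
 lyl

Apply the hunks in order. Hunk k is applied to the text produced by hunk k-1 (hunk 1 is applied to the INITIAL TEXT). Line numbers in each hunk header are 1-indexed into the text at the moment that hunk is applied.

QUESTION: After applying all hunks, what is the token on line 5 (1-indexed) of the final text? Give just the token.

Hunk 1: at line 1 remove [adp,ycqg] add [aqfp,fnefz,aer] -> 7 lines: scbjn rwe aqfp fnefz aer peguj vpz
Hunk 2: at line 4 remove [aer,peguj] add [eel] -> 6 lines: scbjn rwe aqfp fnefz eel vpz
Hunk 3: at line 1 remove [aqfp,fnefz] add [gedi,janie] -> 6 lines: scbjn rwe gedi janie eel vpz
Hunk 4: at line 1 remove [rwe,gedi,janie] add [ttyu] -> 4 lines: scbjn ttyu eel vpz
Hunk 5: at line 1 remove [ttyu] add [skc,rzrp] -> 5 lines: scbjn skc rzrp eel vpz
Hunk 6: at line 1 remove [skc,rzrp,eel] add [hlb,evfq,lyl] -> 5 lines: scbjn hlb evfq lyl vpz
Hunk 7: at line 1 remove [hlb,evfq] add [ezb,kmnz,qejgk] -> 6 lines: scbjn ezb kmnz qejgk lyl vpz
Final line 5: lyl

Answer: lyl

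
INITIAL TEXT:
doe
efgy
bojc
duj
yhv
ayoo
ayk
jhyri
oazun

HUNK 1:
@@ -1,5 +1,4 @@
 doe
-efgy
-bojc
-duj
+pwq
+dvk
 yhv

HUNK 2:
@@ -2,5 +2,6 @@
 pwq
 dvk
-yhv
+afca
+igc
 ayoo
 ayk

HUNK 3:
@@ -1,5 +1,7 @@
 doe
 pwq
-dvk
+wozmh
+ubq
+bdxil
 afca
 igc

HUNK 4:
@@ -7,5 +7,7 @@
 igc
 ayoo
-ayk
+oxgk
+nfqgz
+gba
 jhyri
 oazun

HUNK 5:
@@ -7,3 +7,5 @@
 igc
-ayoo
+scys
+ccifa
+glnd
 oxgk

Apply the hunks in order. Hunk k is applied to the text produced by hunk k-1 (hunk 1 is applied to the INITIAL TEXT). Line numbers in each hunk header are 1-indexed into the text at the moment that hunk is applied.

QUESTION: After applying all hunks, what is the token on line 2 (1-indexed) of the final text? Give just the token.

Hunk 1: at line 1 remove [efgy,bojc,duj] add [pwq,dvk] -> 8 lines: doe pwq dvk yhv ayoo ayk jhyri oazun
Hunk 2: at line 2 remove [yhv] add [afca,igc] -> 9 lines: doe pwq dvk afca igc ayoo ayk jhyri oazun
Hunk 3: at line 1 remove [dvk] add [wozmh,ubq,bdxil] -> 11 lines: doe pwq wozmh ubq bdxil afca igc ayoo ayk jhyri oazun
Hunk 4: at line 7 remove [ayk] add [oxgk,nfqgz,gba] -> 13 lines: doe pwq wozmh ubq bdxil afca igc ayoo oxgk nfqgz gba jhyri oazun
Hunk 5: at line 7 remove [ayoo] add [scys,ccifa,glnd] -> 15 lines: doe pwq wozmh ubq bdxil afca igc scys ccifa glnd oxgk nfqgz gba jhyri oazun
Final line 2: pwq

Answer: pwq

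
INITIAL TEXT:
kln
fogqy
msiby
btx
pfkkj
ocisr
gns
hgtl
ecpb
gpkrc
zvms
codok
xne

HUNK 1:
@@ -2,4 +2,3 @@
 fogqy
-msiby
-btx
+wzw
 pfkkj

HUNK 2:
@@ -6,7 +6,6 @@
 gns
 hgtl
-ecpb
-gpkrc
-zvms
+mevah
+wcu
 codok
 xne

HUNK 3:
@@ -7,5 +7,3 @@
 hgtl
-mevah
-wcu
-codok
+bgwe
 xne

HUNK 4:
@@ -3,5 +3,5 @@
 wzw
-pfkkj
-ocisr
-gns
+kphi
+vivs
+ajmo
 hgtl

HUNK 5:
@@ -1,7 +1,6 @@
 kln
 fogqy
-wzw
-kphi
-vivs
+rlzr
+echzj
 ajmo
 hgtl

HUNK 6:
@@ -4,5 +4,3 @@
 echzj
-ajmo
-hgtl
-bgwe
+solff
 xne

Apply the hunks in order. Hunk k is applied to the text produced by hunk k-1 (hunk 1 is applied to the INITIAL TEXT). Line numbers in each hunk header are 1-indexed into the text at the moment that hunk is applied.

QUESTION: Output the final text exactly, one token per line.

Hunk 1: at line 2 remove [msiby,btx] add [wzw] -> 12 lines: kln fogqy wzw pfkkj ocisr gns hgtl ecpb gpkrc zvms codok xne
Hunk 2: at line 6 remove [ecpb,gpkrc,zvms] add [mevah,wcu] -> 11 lines: kln fogqy wzw pfkkj ocisr gns hgtl mevah wcu codok xne
Hunk 3: at line 7 remove [mevah,wcu,codok] add [bgwe] -> 9 lines: kln fogqy wzw pfkkj ocisr gns hgtl bgwe xne
Hunk 4: at line 3 remove [pfkkj,ocisr,gns] add [kphi,vivs,ajmo] -> 9 lines: kln fogqy wzw kphi vivs ajmo hgtl bgwe xne
Hunk 5: at line 1 remove [wzw,kphi,vivs] add [rlzr,echzj] -> 8 lines: kln fogqy rlzr echzj ajmo hgtl bgwe xne
Hunk 6: at line 4 remove [ajmo,hgtl,bgwe] add [solff] -> 6 lines: kln fogqy rlzr echzj solff xne

Answer: kln
fogqy
rlzr
echzj
solff
xne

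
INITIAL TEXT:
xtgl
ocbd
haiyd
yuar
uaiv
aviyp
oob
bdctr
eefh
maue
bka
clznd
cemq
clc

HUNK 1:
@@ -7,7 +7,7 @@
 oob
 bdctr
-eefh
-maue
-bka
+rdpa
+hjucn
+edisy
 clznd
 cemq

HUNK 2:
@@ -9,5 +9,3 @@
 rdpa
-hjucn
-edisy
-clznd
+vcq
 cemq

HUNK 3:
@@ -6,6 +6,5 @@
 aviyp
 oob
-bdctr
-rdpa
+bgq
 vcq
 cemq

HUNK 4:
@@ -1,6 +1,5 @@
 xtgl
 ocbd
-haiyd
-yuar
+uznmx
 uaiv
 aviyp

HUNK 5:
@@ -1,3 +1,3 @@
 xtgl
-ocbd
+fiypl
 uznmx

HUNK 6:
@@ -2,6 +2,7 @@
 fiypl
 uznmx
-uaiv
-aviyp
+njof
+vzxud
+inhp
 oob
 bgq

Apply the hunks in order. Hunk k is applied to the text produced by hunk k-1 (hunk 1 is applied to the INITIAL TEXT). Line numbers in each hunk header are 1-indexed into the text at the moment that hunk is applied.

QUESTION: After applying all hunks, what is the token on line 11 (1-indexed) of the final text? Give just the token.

Answer: clc

Derivation:
Hunk 1: at line 7 remove [eefh,maue,bka] add [rdpa,hjucn,edisy] -> 14 lines: xtgl ocbd haiyd yuar uaiv aviyp oob bdctr rdpa hjucn edisy clznd cemq clc
Hunk 2: at line 9 remove [hjucn,edisy,clznd] add [vcq] -> 12 lines: xtgl ocbd haiyd yuar uaiv aviyp oob bdctr rdpa vcq cemq clc
Hunk 3: at line 6 remove [bdctr,rdpa] add [bgq] -> 11 lines: xtgl ocbd haiyd yuar uaiv aviyp oob bgq vcq cemq clc
Hunk 4: at line 1 remove [haiyd,yuar] add [uznmx] -> 10 lines: xtgl ocbd uznmx uaiv aviyp oob bgq vcq cemq clc
Hunk 5: at line 1 remove [ocbd] add [fiypl] -> 10 lines: xtgl fiypl uznmx uaiv aviyp oob bgq vcq cemq clc
Hunk 6: at line 2 remove [uaiv,aviyp] add [njof,vzxud,inhp] -> 11 lines: xtgl fiypl uznmx njof vzxud inhp oob bgq vcq cemq clc
Final line 11: clc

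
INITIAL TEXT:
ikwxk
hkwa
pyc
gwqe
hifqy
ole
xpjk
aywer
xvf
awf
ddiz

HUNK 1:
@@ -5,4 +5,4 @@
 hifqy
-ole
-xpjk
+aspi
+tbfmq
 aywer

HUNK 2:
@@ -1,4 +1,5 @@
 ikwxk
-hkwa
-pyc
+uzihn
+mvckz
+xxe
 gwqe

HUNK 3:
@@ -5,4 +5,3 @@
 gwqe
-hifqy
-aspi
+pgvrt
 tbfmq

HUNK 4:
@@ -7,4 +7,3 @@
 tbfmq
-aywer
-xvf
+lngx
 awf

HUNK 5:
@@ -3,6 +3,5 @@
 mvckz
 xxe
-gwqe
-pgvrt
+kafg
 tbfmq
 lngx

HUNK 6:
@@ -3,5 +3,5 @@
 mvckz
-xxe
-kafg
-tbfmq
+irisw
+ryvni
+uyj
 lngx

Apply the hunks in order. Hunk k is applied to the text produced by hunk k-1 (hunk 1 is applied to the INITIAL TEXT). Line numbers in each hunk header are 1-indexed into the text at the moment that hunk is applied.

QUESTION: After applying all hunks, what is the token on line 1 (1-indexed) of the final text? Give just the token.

Hunk 1: at line 5 remove [ole,xpjk] add [aspi,tbfmq] -> 11 lines: ikwxk hkwa pyc gwqe hifqy aspi tbfmq aywer xvf awf ddiz
Hunk 2: at line 1 remove [hkwa,pyc] add [uzihn,mvckz,xxe] -> 12 lines: ikwxk uzihn mvckz xxe gwqe hifqy aspi tbfmq aywer xvf awf ddiz
Hunk 3: at line 5 remove [hifqy,aspi] add [pgvrt] -> 11 lines: ikwxk uzihn mvckz xxe gwqe pgvrt tbfmq aywer xvf awf ddiz
Hunk 4: at line 7 remove [aywer,xvf] add [lngx] -> 10 lines: ikwxk uzihn mvckz xxe gwqe pgvrt tbfmq lngx awf ddiz
Hunk 5: at line 3 remove [gwqe,pgvrt] add [kafg] -> 9 lines: ikwxk uzihn mvckz xxe kafg tbfmq lngx awf ddiz
Hunk 6: at line 3 remove [xxe,kafg,tbfmq] add [irisw,ryvni,uyj] -> 9 lines: ikwxk uzihn mvckz irisw ryvni uyj lngx awf ddiz
Final line 1: ikwxk

Answer: ikwxk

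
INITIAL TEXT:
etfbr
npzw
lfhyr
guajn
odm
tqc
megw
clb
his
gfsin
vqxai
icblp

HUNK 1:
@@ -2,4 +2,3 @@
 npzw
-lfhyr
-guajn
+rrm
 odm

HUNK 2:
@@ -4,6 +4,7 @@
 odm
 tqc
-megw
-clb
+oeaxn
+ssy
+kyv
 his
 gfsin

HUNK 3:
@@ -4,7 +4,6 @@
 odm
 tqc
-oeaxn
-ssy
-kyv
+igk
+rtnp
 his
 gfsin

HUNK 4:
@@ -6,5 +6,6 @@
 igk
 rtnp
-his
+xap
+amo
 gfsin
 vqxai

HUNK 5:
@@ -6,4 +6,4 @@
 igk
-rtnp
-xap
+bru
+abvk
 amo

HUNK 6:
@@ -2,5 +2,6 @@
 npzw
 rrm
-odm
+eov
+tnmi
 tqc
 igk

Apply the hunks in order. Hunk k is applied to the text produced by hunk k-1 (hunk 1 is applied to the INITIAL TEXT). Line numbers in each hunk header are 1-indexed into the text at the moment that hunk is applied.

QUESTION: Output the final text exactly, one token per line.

Hunk 1: at line 2 remove [lfhyr,guajn] add [rrm] -> 11 lines: etfbr npzw rrm odm tqc megw clb his gfsin vqxai icblp
Hunk 2: at line 4 remove [megw,clb] add [oeaxn,ssy,kyv] -> 12 lines: etfbr npzw rrm odm tqc oeaxn ssy kyv his gfsin vqxai icblp
Hunk 3: at line 4 remove [oeaxn,ssy,kyv] add [igk,rtnp] -> 11 lines: etfbr npzw rrm odm tqc igk rtnp his gfsin vqxai icblp
Hunk 4: at line 6 remove [his] add [xap,amo] -> 12 lines: etfbr npzw rrm odm tqc igk rtnp xap amo gfsin vqxai icblp
Hunk 5: at line 6 remove [rtnp,xap] add [bru,abvk] -> 12 lines: etfbr npzw rrm odm tqc igk bru abvk amo gfsin vqxai icblp
Hunk 6: at line 2 remove [odm] add [eov,tnmi] -> 13 lines: etfbr npzw rrm eov tnmi tqc igk bru abvk amo gfsin vqxai icblp

Answer: etfbr
npzw
rrm
eov
tnmi
tqc
igk
bru
abvk
amo
gfsin
vqxai
icblp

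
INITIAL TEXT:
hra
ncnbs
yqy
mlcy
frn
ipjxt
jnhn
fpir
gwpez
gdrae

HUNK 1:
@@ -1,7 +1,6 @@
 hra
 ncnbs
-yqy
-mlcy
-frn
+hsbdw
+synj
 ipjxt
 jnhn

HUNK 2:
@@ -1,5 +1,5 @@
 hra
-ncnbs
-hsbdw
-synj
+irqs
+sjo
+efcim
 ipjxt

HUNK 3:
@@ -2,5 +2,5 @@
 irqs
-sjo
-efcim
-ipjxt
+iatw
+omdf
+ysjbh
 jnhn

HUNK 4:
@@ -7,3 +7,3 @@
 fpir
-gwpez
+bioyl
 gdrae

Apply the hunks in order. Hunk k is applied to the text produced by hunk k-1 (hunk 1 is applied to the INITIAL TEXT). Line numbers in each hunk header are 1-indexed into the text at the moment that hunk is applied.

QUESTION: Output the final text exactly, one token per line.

Answer: hra
irqs
iatw
omdf
ysjbh
jnhn
fpir
bioyl
gdrae

Derivation:
Hunk 1: at line 1 remove [yqy,mlcy,frn] add [hsbdw,synj] -> 9 lines: hra ncnbs hsbdw synj ipjxt jnhn fpir gwpez gdrae
Hunk 2: at line 1 remove [ncnbs,hsbdw,synj] add [irqs,sjo,efcim] -> 9 lines: hra irqs sjo efcim ipjxt jnhn fpir gwpez gdrae
Hunk 3: at line 2 remove [sjo,efcim,ipjxt] add [iatw,omdf,ysjbh] -> 9 lines: hra irqs iatw omdf ysjbh jnhn fpir gwpez gdrae
Hunk 4: at line 7 remove [gwpez] add [bioyl] -> 9 lines: hra irqs iatw omdf ysjbh jnhn fpir bioyl gdrae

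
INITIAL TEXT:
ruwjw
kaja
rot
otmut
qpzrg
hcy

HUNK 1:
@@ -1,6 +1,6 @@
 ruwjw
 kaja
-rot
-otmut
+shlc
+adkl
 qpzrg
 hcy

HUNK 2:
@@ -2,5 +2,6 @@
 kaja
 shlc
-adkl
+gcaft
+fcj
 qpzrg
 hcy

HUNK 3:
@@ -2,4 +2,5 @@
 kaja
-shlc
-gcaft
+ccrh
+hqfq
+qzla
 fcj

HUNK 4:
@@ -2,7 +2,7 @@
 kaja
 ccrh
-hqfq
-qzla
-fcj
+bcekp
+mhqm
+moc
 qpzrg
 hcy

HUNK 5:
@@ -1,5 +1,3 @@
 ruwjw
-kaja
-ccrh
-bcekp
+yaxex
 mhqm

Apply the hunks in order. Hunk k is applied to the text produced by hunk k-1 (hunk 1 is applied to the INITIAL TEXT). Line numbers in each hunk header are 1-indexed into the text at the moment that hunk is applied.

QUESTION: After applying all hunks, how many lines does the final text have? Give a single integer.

Answer: 6

Derivation:
Hunk 1: at line 1 remove [rot,otmut] add [shlc,adkl] -> 6 lines: ruwjw kaja shlc adkl qpzrg hcy
Hunk 2: at line 2 remove [adkl] add [gcaft,fcj] -> 7 lines: ruwjw kaja shlc gcaft fcj qpzrg hcy
Hunk 3: at line 2 remove [shlc,gcaft] add [ccrh,hqfq,qzla] -> 8 lines: ruwjw kaja ccrh hqfq qzla fcj qpzrg hcy
Hunk 4: at line 2 remove [hqfq,qzla,fcj] add [bcekp,mhqm,moc] -> 8 lines: ruwjw kaja ccrh bcekp mhqm moc qpzrg hcy
Hunk 5: at line 1 remove [kaja,ccrh,bcekp] add [yaxex] -> 6 lines: ruwjw yaxex mhqm moc qpzrg hcy
Final line count: 6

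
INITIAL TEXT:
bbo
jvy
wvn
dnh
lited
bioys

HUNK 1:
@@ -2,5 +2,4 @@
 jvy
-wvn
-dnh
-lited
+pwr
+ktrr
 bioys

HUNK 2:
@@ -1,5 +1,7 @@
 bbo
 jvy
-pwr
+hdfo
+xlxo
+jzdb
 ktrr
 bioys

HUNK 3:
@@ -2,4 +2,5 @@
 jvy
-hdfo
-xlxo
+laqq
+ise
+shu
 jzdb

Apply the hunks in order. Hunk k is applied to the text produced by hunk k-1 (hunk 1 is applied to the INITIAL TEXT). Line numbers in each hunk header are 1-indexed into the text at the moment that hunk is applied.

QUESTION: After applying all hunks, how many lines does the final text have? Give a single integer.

Answer: 8

Derivation:
Hunk 1: at line 2 remove [wvn,dnh,lited] add [pwr,ktrr] -> 5 lines: bbo jvy pwr ktrr bioys
Hunk 2: at line 1 remove [pwr] add [hdfo,xlxo,jzdb] -> 7 lines: bbo jvy hdfo xlxo jzdb ktrr bioys
Hunk 3: at line 2 remove [hdfo,xlxo] add [laqq,ise,shu] -> 8 lines: bbo jvy laqq ise shu jzdb ktrr bioys
Final line count: 8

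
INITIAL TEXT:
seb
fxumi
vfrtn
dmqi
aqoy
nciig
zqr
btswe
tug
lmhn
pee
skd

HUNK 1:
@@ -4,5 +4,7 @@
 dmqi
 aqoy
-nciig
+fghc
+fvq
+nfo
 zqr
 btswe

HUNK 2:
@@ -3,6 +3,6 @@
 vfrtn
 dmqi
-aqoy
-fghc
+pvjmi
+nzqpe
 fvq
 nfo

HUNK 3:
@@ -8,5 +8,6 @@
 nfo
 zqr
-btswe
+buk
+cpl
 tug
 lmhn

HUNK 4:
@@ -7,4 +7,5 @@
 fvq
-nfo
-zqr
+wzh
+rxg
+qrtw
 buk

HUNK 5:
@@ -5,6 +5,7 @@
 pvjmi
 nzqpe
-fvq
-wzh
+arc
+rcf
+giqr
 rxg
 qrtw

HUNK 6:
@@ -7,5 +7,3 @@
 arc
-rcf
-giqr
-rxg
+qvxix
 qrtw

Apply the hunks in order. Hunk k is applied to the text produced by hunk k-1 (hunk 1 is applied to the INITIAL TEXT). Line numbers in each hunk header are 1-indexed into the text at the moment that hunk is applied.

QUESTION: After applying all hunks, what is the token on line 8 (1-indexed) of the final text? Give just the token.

Hunk 1: at line 4 remove [nciig] add [fghc,fvq,nfo] -> 14 lines: seb fxumi vfrtn dmqi aqoy fghc fvq nfo zqr btswe tug lmhn pee skd
Hunk 2: at line 3 remove [aqoy,fghc] add [pvjmi,nzqpe] -> 14 lines: seb fxumi vfrtn dmqi pvjmi nzqpe fvq nfo zqr btswe tug lmhn pee skd
Hunk 3: at line 8 remove [btswe] add [buk,cpl] -> 15 lines: seb fxumi vfrtn dmqi pvjmi nzqpe fvq nfo zqr buk cpl tug lmhn pee skd
Hunk 4: at line 7 remove [nfo,zqr] add [wzh,rxg,qrtw] -> 16 lines: seb fxumi vfrtn dmqi pvjmi nzqpe fvq wzh rxg qrtw buk cpl tug lmhn pee skd
Hunk 5: at line 5 remove [fvq,wzh] add [arc,rcf,giqr] -> 17 lines: seb fxumi vfrtn dmqi pvjmi nzqpe arc rcf giqr rxg qrtw buk cpl tug lmhn pee skd
Hunk 6: at line 7 remove [rcf,giqr,rxg] add [qvxix] -> 15 lines: seb fxumi vfrtn dmqi pvjmi nzqpe arc qvxix qrtw buk cpl tug lmhn pee skd
Final line 8: qvxix

Answer: qvxix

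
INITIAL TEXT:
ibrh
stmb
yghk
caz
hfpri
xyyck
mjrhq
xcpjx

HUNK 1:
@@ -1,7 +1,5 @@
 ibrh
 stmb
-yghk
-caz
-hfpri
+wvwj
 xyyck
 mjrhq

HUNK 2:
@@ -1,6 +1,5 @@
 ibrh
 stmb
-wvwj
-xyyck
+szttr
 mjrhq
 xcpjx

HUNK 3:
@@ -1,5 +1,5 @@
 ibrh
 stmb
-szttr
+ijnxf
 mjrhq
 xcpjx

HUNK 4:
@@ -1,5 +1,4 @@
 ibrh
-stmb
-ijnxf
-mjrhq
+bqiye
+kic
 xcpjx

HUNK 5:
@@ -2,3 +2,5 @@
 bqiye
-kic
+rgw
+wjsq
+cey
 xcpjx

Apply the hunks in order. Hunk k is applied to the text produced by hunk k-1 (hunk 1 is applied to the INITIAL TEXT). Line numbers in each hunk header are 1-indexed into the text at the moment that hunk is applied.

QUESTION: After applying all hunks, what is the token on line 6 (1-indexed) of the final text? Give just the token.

Hunk 1: at line 1 remove [yghk,caz,hfpri] add [wvwj] -> 6 lines: ibrh stmb wvwj xyyck mjrhq xcpjx
Hunk 2: at line 1 remove [wvwj,xyyck] add [szttr] -> 5 lines: ibrh stmb szttr mjrhq xcpjx
Hunk 3: at line 1 remove [szttr] add [ijnxf] -> 5 lines: ibrh stmb ijnxf mjrhq xcpjx
Hunk 4: at line 1 remove [stmb,ijnxf,mjrhq] add [bqiye,kic] -> 4 lines: ibrh bqiye kic xcpjx
Hunk 5: at line 2 remove [kic] add [rgw,wjsq,cey] -> 6 lines: ibrh bqiye rgw wjsq cey xcpjx
Final line 6: xcpjx

Answer: xcpjx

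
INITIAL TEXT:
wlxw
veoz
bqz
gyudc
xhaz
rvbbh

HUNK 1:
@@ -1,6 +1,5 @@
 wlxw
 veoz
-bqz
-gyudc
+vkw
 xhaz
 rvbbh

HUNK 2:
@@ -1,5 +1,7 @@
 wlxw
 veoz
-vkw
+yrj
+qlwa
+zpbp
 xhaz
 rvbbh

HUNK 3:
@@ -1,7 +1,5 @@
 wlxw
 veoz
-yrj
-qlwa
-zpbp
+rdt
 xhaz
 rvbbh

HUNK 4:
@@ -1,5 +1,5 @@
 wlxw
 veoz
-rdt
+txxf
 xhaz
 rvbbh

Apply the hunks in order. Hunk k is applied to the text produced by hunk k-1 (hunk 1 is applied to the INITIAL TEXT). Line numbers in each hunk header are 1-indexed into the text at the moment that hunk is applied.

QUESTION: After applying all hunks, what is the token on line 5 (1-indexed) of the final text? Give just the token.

Answer: rvbbh

Derivation:
Hunk 1: at line 1 remove [bqz,gyudc] add [vkw] -> 5 lines: wlxw veoz vkw xhaz rvbbh
Hunk 2: at line 1 remove [vkw] add [yrj,qlwa,zpbp] -> 7 lines: wlxw veoz yrj qlwa zpbp xhaz rvbbh
Hunk 3: at line 1 remove [yrj,qlwa,zpbp] add [rdt] -> 5 lines: wlxw veoz rdt xhaz rvbbh
Hunk 4: at line 1 remove [rdt] add [txxf] -> 5 lines: wlxw veoz txxf xhaz rvbbh
Final line 5: rvbbh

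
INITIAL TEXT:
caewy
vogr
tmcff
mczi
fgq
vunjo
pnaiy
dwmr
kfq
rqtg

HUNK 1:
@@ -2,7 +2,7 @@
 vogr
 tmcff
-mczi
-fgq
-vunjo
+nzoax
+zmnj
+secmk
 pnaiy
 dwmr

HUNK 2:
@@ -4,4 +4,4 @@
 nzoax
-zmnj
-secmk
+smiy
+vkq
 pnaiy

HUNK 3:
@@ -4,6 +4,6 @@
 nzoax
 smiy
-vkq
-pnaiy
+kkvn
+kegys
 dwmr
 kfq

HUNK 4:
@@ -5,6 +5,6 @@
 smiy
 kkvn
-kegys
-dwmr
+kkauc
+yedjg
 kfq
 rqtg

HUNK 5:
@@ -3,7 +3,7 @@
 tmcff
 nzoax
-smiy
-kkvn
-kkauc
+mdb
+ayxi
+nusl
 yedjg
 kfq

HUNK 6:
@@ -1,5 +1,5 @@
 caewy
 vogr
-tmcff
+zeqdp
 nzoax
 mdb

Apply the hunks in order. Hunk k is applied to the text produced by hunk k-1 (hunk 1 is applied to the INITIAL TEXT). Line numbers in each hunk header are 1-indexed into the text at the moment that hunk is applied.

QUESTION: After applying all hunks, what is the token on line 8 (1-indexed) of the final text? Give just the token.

Hunk 1: at line 2 remove [mczi,fgq,vunjo] add [nzoax,zmnj,secmk] -> 10 lines: caewy vogr tmcff nzoax zmnj secmk pnaiy dwmr kfq rqtg
Hunk 2: at line 4 remove [zmnj,secmk] add [smiy,vkq] -> 10 lines: caewy vogr tmcff nzoax smiy vkq pnaiy dwmr kfq rqtg
Hunk 3: at line 4 remove [vkq,pnaiy] add [kkvn,kegys] -> 10 lines: caewy vogr tmcff nzoax smiy kkvn kegys dwmr kfq rqtg
Hunk 4: at line 5 remove [kegys,dwmr] add [kkauc,yedjg] -> 10 lines: caewy vogr tmcff nzoax smiy kkvn kkauc yedjg kfq rqtg
Hunk 5: at line 3 remove [smiy,kkvn,kkauc] add [mdb,ayxi,nusl] -> 10 lines: caewy vogr tmcff nzoax mdb ayxi nusl yedjg kfq rqtg
Hunk 6: at line 1 remove [tmcff] add [zeqdp] -> 10 lines: caewy vogr zeqdp nzoax mdb ayxi nusl yedjg kfq rqtg
Final line 8: yedjg

Answer: yedjg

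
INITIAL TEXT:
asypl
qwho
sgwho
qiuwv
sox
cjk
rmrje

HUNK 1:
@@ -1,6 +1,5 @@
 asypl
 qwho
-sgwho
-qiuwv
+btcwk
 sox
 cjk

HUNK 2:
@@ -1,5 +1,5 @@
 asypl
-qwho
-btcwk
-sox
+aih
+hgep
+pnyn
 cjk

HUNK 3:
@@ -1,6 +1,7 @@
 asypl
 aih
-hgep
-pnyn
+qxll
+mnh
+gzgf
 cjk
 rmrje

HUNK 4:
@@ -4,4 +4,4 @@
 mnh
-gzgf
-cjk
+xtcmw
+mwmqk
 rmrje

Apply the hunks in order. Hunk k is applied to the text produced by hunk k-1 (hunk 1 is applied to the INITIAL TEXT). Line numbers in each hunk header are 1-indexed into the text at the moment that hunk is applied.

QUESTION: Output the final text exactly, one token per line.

Hunk 1: at line 1 remove [sgwho,qiuwv] add [btcwk] -> 6 lines: asypl qwho btcwk sox cjk rmrje
Hunk 2: at line 1 remove [qwho,btcwk,sox] add [aih,hgep,pnyn] -> 6 lines: asypl aih hgep pnyn cjk rmrje
Hunk 3: at line 1 remove [hgep,pnyn] add [qxll,mnh,gzgf] -> 7 lines: asypl aih qxll mnh gzgf cjk rmrje
Hunk 4: at line 4 remove [gzgf,cjk] add [xtcmw,mwmqk] -> 7 lines: asypl aih qxll mnh xtcmw mwmqk rmrje

Answer: asypl
aih
qxll
mnh
xtcmw
mwmqk
rmrje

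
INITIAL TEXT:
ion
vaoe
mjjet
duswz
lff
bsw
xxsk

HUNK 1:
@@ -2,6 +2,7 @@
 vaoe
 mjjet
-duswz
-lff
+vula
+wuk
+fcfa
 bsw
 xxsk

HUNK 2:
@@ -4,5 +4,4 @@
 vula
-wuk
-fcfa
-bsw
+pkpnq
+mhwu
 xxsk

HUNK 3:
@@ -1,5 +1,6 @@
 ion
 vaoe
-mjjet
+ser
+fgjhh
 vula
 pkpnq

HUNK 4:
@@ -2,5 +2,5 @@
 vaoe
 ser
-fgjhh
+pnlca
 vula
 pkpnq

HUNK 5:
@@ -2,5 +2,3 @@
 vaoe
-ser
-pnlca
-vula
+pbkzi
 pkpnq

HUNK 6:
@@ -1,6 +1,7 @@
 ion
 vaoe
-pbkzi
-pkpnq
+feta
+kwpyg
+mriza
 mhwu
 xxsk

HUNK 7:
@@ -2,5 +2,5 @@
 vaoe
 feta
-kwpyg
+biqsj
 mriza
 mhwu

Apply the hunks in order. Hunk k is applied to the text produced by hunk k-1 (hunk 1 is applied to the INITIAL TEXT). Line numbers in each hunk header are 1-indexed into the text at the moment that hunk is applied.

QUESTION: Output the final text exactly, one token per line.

Hunk 1: at line 2 remove [duswz,lff] add [vula,wuk,fcfa] -> 8 lines: ion vaoe mjjet vula wuk fcfa bsw xxsk
Hunk 2: at line 4 remove [wuk,fcfa,bsw] add [pkpnq,mhwu] -> 7 lines: ion vaoe mjjet vula pkpnq mhwu xxsk
Hunk 3: at line 1 remove [mjjet] add [ser,fgjhh] -> 8 lines: ion vaoe ser fgjhh vula pkpnq mhwu xxsk
Hunk 4: at line 2 remove [fgjhh] add [pnlca] -> 8 lines: ion vaoe ser pnlca vula pkpnq mhwu xxsk
Hunk 5: at line 2 remove [ser,pnlca,vula] add [pbkzi] -> 6 lines: ion vaoe pbkzi pkpnq mhwu xxsk
Hunk 6: at line 1 remove [pbkzi,pkpnq] add [feta,kwpyg,mriza] -> 7 lines: ion vaoe feta kwpyg mriza mhwu xxsk
Hunk 7: at line 2 remove [kwpyg] add [biqsj] -> 7 lines: ion vaoe feta biqsj mriza mhwu xxsk

Answer: ion
vaoe
feta
biqsj
mriza
mhwu
xxsk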